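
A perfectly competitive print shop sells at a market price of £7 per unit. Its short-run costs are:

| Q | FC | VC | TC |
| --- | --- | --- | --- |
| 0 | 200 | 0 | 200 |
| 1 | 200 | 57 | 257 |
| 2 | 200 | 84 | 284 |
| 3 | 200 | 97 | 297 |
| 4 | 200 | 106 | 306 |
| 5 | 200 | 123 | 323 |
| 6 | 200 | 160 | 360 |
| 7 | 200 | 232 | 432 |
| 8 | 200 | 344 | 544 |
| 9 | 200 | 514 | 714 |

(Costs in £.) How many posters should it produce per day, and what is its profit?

Q = 0 (shut down); profit = -£200

Compute π = P·Q − TC at each output: Q=0: -200; Q=1: -250; Q=2: -270; Q=3: -276; Q=4: -278; Q=5: -288; Q=6: -318; Q=7: -383; Q=8: -488; Q=9: -651.
Profit is highest at Q = 0. Equivalently, the lowest AVC in the table is 123/5 ≈ £24.60 at Q = 5, and P = £7 falls below it — price never covers variable cost, so the firm shuts down and loses only its fixed cost.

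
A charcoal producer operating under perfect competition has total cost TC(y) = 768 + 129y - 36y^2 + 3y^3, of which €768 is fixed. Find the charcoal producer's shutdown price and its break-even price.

Shutdown price = min AVC. AVC = 129 - 36y + 3y^2, with vertex at y = 6 and minimum €21.
ATC = 768/y + 129 - 36y + 3y^2. Setting dATC/dy = −768/y^2 − 36 + 6y = 0 gives y = 8 (since 6·8^3 − 36·8^2 = 768).
min ATC = 768/8 + 129 − 36·8 + 3·8^2 = €129. That is the break-even price.
For €21 ≤ P < €129 the firm produces at a loss; below €21 it shuts down.

Shutdown price = €21; break-even price = €129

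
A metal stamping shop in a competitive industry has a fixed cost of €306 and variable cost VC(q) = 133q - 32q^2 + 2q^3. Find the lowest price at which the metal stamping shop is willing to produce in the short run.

€5 per unit

The firm shuts down when price falls below the minimum of average variable cost. AVC = VC/q = 133 - 32q + 2q^2.
dAVC/dq = -32 + 4q = 0 gives q = 8. min AVC = 133 - 32·8 + 2·8^2 = 5.
For P < €5 the firm produces nothing.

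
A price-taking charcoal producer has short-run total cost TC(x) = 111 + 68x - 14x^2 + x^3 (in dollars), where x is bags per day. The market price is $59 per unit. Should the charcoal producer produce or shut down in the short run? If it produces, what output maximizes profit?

Strip out fixed cost: VC = 68x - 14x^2 + x^3. Then AVC = 68 - 14x + x^2 and MC = 68 - 28x + 3x^2.
The AVC parabola has its vertex at x = 14/2 = 7, where AVC = 68 - 14·7 + 7^2 = $19.
Because $59 ≥ $19, revenue can cover variable cost; the firm operates.
Set P = MC: 59 = 68 - 28x + 3x^2 → 9 - 28x + 3x^2 = 0. The roots are x = 1/3 and x = 9; the profit-maximizing output is on the rising part of MC, so x* = 9.
Check: AVC at x = 9 is $23 ≤ P, so revenue covers variable cost.
Profit = P·x − TC = 59·9 − 318 = $213.

Produce at x = 9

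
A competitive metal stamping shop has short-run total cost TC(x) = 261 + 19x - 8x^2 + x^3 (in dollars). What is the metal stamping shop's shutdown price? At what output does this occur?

$3 per unit, at x = 4

The shutdown price is the minimum of AVC. VC = 19x - 8x^2 + x^3, so AVC = 19 - 8x + x^2.
dAVC/dx = -8 + 2x = 0 gives x = 4. min AVC = 19 - 8·4 + 4^2 = 3.
The firm shuts down for any P below $3.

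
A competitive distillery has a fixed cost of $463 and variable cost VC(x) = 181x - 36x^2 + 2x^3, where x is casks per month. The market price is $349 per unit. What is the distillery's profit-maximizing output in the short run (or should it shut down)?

From TC, MC = TC'(x) = 181 - 72x + 6x^2 and AVC = VC/x = 181 - 36x + 2x^2.
AVC is minimized where dAVC/dx = -36 + 4x = 0, at x = 9; min AVC = 181 - 36·9 + 2·9^2 = $19.
Because $349 ≥ $19, revenue can cover variable cost; the firm operates.
P = MC gives -168 - 72x + 6x^2 = 0, with roots -2 and 14. Take the larger (rising MC): x* = 14.
Check: AVC at x = 14 is $69 ≤ P, so revenue covers variable cost.
Profit = P·x − TC = 349·14 − 1429 = $3457.

Produce at x = 14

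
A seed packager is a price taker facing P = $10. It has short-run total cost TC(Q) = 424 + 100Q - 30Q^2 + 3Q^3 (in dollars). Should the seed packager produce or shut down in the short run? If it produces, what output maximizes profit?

Shut down

Variable cost is VC = 100Q - 30Q^2 + 3Q^3, so AVC = VC/Q = 100 - 30Q + 3Q^2 and MC = dTC/dQ = 100 - 60Q + 9Q^2.
AVC is minimized where dAVC/dQ = -30 + 6Q = 0, at Q = 5; min AVC = 100 - 30·5 + 3·5^2 = $25.
Since P = $10 < min AVC = $25, price fails to cover variable cost at any output.
Shutting down limits the loss to fixed cost, $424.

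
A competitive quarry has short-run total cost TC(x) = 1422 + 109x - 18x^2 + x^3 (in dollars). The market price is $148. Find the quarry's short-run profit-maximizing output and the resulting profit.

AVC = 109 - 18x + x^2; min AVC = $28 at x = 9. Since P = $148 ≥ min AVC, the firm produces.
With MC = 109 - 36x + 3x^2, P = MC on the upward-sloping part at x* = 13.
TR = 148·13 = 1924. TC = 1422 + 572 = 1994. Profit = 1924 − 1994 = -$70.
By producing, the firm covers all variable cost plus $1352 of fixed cost; shutting down would lose the full $1422.

Profit = -$70 at x = 13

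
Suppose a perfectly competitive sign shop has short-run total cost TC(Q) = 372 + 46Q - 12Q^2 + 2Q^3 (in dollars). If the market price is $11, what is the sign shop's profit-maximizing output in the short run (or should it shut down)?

From TC, MC = TC'(Q) = 46 - 24Q + 6Q^2 and AVC = VC/Q = 46 - 12Q + 2Q^2.
AVC is minimized where dAVC/dQ = -12 + 4Q = 0, at Q = 3; min AVC = 46 - 12·3 + 2·3^2 = $28.
With P < min AVC ($11 < $28), every unit sold adds to the loss.
The firm minimizes its loss by shutting down and losing only its fixed cost of $372.

Shut down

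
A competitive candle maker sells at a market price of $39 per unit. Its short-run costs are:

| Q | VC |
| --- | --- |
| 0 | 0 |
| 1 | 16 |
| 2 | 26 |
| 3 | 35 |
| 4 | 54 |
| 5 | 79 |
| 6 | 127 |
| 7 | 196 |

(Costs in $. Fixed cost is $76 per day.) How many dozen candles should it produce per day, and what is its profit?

Tabulate TR − TC: Q=0: -76; Q=1: -53; Q=2: -24; Q=3: 6; Q=4: 26; Q=5: 40; Q=6: 31; Q=7: 1.
Profit is maximized at Q = 5. AVC there is 79/5 = $15.80 ≤ P, so producing beats shutting down (which would give -$76).

Q = 5; profit = $40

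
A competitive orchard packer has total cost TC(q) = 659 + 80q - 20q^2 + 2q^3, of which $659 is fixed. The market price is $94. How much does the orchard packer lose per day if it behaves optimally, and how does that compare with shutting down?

Profit = -$267 at q = 7

AVC = 80 - 20q + 2q^2 has its minimum $30 at q = 5; price $94 clears that bar, so the firm operates.
With MC = 80 - 40q + 6q^2, P = MC on the upward-sloping part at q* = 7.
TR = 94·7 = 658. TC = 659 + 266 = 925. Profit = 658 − 925 = -$267.
Shutting down would mean losing the fixed cost of $659, so operating at a loss of $267 is better by $392.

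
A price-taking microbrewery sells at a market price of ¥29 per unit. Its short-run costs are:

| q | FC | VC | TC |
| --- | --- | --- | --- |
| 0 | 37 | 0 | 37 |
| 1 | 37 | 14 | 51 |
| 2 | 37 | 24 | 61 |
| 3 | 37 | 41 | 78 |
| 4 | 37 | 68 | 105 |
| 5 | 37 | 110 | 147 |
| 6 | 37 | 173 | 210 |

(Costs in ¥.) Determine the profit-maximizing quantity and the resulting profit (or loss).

q = 4; profit = ¥11

Compute π = P·q − TC at each output: q=0: -37; q=1: -22; q=2: -3; q=3: 9; q=4: 11; q=5: -2; q=6: -36.
Profit is maximized at q = 4. AVC there is 68/4 = ¥17 ≤ P, so producing beats shutting down (which would give -¥37).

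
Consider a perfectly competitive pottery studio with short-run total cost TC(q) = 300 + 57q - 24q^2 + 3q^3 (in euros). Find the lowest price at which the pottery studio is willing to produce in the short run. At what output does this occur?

Short-run supply begins at min AVC. From VC = 57q - 24q^2 + 3q^3, AVC = 57 - 24q + 3q^2.
At the minimum of AVC, MC = AVC. MC = 57 - 48q + 9q^2; setting MC = AVC gives 6q^2 - 24q = 0, so q = 4. min AVC = 9.
So the shutdown price is €9.

€9 per unit, at q = 4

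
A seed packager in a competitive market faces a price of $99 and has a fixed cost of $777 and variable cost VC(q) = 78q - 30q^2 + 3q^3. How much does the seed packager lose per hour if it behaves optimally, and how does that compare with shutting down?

AVC = 78 - 30q + 3q^2 has its minimum $3 at q = 5; price $99 clears that bar, so the firm operates.
With MC = 78 - 60q + 9q^2, P = MC on the upward-sloping part at q* = 7.
TR = 99·7 = 693. TC = 777 + 105 = 882. Profit = 693 − 882 = -$189.
Shutting down would mean losing the fixed cost of $777, so operating at a loss of $189 is better by $588.

Profit = -$189 at q = 7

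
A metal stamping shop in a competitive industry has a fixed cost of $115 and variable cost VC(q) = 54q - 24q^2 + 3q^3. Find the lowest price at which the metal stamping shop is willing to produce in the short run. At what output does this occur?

Short-run supply begins at min AVC. From VC = 54q - 24q^2 + 3q^3, AVC = 54 - 24q + 3q^2.
dAVC/dq = -24 + 6q = 0 gives q = 4. min AVC = 54 - 24·4 + 3·4^2 = 6.
The firm shuts down for any P below $6.

$6 per unit, at q = 4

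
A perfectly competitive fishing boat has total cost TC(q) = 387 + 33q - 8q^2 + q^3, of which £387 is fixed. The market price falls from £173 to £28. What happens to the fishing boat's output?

Output falls from 10 to 5

AVC = 33 - 8q + q^2, minimized at q = 4 where min AVC = £17. MC = 33 - 16q + 3q^2.
At P = £173 ≥ min AVC, set P = MC on the rising branch: q = 10.
At P = £28 ≥ min AVC, set P = MC: q = 5. The firm stays open but cuts output.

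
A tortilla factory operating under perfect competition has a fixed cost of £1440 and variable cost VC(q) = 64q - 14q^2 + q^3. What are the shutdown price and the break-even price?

Shutdown price = £15; break-even price = £160

AVC = 64 - 14q + q^2; minimized at q = 7, giving min AVC = £15. That is the shutdown price.
ATC = 1440/q + 64 - 14q + q^2. Setting dATC/dq = −1440/q^2 − 14 + 2q = 0 gives q = 12 (since 2·12^3 − 14·12^2 = 1440).
min ATC = 1440/12 + 64 − 14·12 + 12^2 = £160. That is the break-even price.
For £15 ≤ P < £160 the firm produces at a loss; below £15 it shuts down.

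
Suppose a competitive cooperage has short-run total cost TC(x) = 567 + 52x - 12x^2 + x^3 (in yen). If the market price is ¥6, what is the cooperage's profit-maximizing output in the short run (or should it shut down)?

From TC, MC = TC'(x) = 52 - 24x + 3x^2 and AVC = VC/x = 52 - 12x + x^2.
AVC hits its minimum where MC = AVC, at x = 6, giving min AVC = 52 - 12·6 + 6^2 = ¥16.
With P < min AVC (¥6 < ¥16), every unit sold adds to the loss.
Shutting down limits the loss to fixed cost, ¥567.

Shut down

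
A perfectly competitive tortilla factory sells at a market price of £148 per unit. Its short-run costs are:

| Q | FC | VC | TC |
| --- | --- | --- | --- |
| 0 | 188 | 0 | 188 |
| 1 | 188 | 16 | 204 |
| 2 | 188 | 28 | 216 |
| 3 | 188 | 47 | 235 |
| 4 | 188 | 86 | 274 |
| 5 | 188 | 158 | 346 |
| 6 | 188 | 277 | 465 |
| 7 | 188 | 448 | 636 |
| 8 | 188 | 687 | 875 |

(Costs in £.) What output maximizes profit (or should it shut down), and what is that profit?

Profit at each row (π = 148Q − TC): Q=0: -188; Q=1: -56; Q=2: 80; Q=3: 209; Q=4: 318; Q=5: 394; Q=6: 423; Q=7: 400; Q=8: 309.
Profit is maximized at Q = 6. AVC there is 277/6 = £46.17 ≤ P, so producing beats shutting down (which would give -£188).

Q = 6; profit = £423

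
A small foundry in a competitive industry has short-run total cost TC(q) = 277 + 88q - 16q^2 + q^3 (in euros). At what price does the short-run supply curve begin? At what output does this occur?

€24 per unit, at q = 8

The firm shuts down when price falls below the minimum of average variable cost. AVC = VC/q = 88 - 16q + q^2.
dAVC/dq = -16 + 2q = 0 gives q = 8. min AVC = 88 - 16·8 + 8^2 = 24.
For P < €24 the firm produces nothing.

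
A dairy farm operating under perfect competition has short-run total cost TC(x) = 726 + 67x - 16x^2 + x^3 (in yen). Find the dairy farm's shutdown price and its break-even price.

Shutdown price = ¥3; break-even price = ¥78

Shutdown price = min AVC. AVC = 67 - 16x + x^2, with vertex at x = 8 and minimum ¥3.
ATC = 726/x + 67 - 16x + x^2. Setting dATC/dx = −726/x^2 − 16 + 2x = 0 gives x = 11 (since 2·11^3 − 16·11^2 = 726).
min ATC = 726/11 + 67 − 16·11 + 11^2 = ¥78. That is the break-even price.
For ¥3 ≤ P < ¥78 the firm produces at a loss; below ¥3 it shuts down.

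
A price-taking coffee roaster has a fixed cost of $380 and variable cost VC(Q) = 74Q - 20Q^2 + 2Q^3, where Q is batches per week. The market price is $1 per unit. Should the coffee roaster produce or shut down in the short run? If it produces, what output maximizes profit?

Shut down

Strip out fixed cost: VC = 74Q - 20Q^2 + 2Q^3. Then AVC = 74 - 20Q + 2Q^2 and MC = 74 - 40Q + 6Q^2.
AVC is minimized where dAVC/dQ = -20 + 4Q = 0, at Q = 5; min AVC = 74 - 20·5 + 2·5^2 = $24.
P = $1 lies below min AVC = $24; no output level covers variable cost.
Best response: produce nothing and absorb the $380 fixed cost.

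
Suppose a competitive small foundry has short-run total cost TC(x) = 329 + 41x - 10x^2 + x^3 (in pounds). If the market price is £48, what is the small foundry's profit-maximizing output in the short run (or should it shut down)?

Produce at x = 7

Strip out fixed cost: VC = 41x - 10x^2 + x^3. Then AVC = 41 - 10x + x^2 and MC = 41 - 20x + 3x^2.
AVC hits its minimum where MC = AVC, at x = 5, giving min AVC = 41 - 10·5 + 5^2 = £16.
Since P = £48 ≥ min AVC = £16, price covers variable cost and the firm should produce.
P = MC gives -7 - 20x + 3x^2 = 0, with roots -1/3 and 7. Take the larger (rising MC): x* = 7.
Check: AVC at x = 7 is £20 ≤ P, so revenue covers variable cost.
Profit = P·x − TC = 48·7 − 469 = -£133, a loss, but smaller than the £329 fixed cost the firm would lose by shutting down.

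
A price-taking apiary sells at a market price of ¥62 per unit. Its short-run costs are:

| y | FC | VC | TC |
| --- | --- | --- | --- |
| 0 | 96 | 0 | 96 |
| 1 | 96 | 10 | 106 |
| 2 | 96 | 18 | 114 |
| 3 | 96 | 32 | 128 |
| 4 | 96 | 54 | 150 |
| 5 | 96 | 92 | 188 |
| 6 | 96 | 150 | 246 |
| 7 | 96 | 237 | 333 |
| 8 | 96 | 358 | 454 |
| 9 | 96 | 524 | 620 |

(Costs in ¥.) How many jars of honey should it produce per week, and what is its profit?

Compute π = P·y − TC at each output: y=0: -96; y=1: -44; y=2: 10; y=3: 58; y=4: 98; y=5: 122; y=6: 126; y=7: 101; y=8: 42; y=9: -62.
Profit is maximized at y = 6. AVC there is 150/6 = ¥25 ≤ P, so producing beats shutting down (which would give -¥96).

y = 6; profit = ¥126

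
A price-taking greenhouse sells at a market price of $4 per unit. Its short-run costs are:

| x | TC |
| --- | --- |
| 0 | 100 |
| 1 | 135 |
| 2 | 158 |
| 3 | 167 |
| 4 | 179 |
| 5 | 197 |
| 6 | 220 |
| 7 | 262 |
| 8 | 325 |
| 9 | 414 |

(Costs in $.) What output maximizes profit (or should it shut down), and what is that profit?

x = 0 (shut down); profit = -$100

Profit at each row (π = 4x − TC): x=0: -100; x=1: -131; x=2: -150; x=3: -155; x=4: -163; x=5: -177; x=6: -196; x=7: -234; x=8: -293; x=9: -378.
Profit is highest at x = 0. Equivalently, the lowest AVC in the table is 97/5 ≈ $19.40 at x = 5, and P = $4 falls below it — price never covers variable cost, so the firm shuts down and loses only its fixed cost.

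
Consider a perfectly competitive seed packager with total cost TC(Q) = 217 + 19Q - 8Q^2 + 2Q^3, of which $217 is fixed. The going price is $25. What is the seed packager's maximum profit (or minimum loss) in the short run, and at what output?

Profit = -$181 at Q = 3

AVC = 19 - 8Q + 2Q^2 has its minimum $11 at Q = 2; price $25 clears that bar, so the firm operates.
MC = 19 - 16Q + 6Q^2. Setting P = MC and taking the root on the rising branch gives Q* = 3.
TR = 25·3 = 75. TC = 217 + 39 = 256. Profit = 75 − 256 = -$181.
That loss of $181 beats the $217 the firm would lose by shutting down; producing recovers $36 of fixed cost.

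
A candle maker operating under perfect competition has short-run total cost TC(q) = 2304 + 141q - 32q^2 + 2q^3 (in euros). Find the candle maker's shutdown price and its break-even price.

Shutdown price = €13; break-even price = €237

Shutdown price = min AVC. AVC = 141 - 32q + 2q^2, with vertex at q = 8 and minimum €13.
ATC = 2304/q + 141 - 32q + 2q^2. Setting dATC/dq = −2304/q^2 − 32 + 4q = 0 gives q = 12 (since 4·12^3 − 32·12^2 = 2304).
min ATC = 2304/12 + 141 − 32·12 + 2·12^2 = €237. That is the break-even price.
For €13 ≤ P < €237 the firm produces at a loss; below €13 it shuts down.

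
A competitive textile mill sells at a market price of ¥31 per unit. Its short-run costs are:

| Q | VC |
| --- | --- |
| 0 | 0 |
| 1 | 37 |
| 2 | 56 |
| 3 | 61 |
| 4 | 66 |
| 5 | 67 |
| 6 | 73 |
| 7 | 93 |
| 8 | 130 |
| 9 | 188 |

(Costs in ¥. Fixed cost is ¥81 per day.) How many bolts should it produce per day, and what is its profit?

Q = 7; profit = ¥43

Compute π = P·Q − TC at each output: Q=0: -81; Q=1: -87; Q=2: -75; Q=3: -49; Q=4: -23; Q=5: 7; Q=6: 32; Q=7: 43; Q=8: 37; Q=9: 10.
Profit is maximized at Q = 7. AVC there is 93/7 = ¥13.29 ≤ P, so producing beats shutting down (which would give -¥81).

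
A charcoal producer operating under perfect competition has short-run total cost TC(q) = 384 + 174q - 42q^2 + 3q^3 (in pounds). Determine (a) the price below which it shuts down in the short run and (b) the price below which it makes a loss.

Shutdown price = £27; break-even price = £78

AVC = 174 - 42q + 3q^2; minimized at q = 7, giving min AVC = £27. That is the shutdown price.
ATC = 384/q + 174 - 42q + 3q^2. Setting dATC/dq = −384/q^2 − 42 + 6q = 0 gives q = 8 (since 6·8^3 − 42·8^2 = 384).
min ATC = 384/8 + 174 − 42·8 + 3·8^2 = £78. That is the break-even price.
For £27 ≤ P < £78 the firm produces at a loss; below £27 it shuts down.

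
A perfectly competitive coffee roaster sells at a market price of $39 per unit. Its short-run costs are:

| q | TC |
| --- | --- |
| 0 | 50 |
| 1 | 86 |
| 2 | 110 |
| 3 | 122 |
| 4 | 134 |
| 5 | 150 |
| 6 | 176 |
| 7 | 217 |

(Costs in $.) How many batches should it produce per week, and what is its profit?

q = 6; profit = $58

Compute π = P·q − TC at each output: q=0: -50; q=1: -47; q=2: -32; q=3: -5; q=4: 22; q=5: 45; q=6: 58; q=7: 56.
Profit is maximized at q = 6. AVC there is 126/6 = $21 ≤ P, so producing beats shutting down (which would give -$50).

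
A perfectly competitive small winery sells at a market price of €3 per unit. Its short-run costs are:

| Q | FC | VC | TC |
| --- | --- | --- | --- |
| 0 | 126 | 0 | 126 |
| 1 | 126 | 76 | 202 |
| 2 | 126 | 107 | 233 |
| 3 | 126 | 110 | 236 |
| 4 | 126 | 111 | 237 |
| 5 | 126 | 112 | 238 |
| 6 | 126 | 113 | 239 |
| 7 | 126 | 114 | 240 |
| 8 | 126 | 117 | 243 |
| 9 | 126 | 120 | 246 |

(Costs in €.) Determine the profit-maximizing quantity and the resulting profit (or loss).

Q = 0 (shut down); profit = -€126

Profit at each row (π = 3Q − TC): Q=0: -126; Q=1: -199; Q=2: -227; Q=3: -227; Q=4: -225; Q=5: -223; Q=6: -221; Q=7: -219; Q=8: -219; Q=9: -219.
Profit is highest at Q = 0. Equivalently, the lowest AVC in the table is 120/9 ≈ €13.33 at Q = 9, and P = €3 falls below it — price never covers variable cost, so the firm shuts down and loses only its fixed cost.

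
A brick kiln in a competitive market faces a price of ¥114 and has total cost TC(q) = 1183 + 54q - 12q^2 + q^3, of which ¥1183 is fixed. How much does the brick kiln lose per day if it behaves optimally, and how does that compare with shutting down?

Profit = -¥383 at q = 10

AVC = 54 - 12q + q^2 has its minimum ¥18 at q = 6; price ¥114 clears that bar, so the firm operates.
MC = 54 - 24q + 3q^2. Setting P = MC and taking the root on the rising branch gives q* = 10.
TR = 114·10 = 1140. TC = 1183 + 340 = 1523. Profit = 1140 − 1523 = -¥383.
Shutting down would mean losing the fixed cost of ¥1183, so operating at a loss of ¥383 is better by ¥800.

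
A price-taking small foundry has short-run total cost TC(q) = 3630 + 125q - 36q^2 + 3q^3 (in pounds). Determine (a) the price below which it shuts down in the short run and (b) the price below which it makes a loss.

Shutdown price = £17; break-even price = £422

Shutdown price = min AVC. AVC = 125 - 36q + 3q^2, with vertex at q = 6 and minimum £17.
ATC = 3630/q + 125 - 36q + 3q^2. Setting dATC/dq = −3630/q^2 − 36 + 6q = 0 gives q = 11 (since 6·11^3 − 36·11^2 = 3630).
min ATC = 3630/11 + 125 − 36·11 + 3·11^2 = £422. That is the break-even price.
Between these two prices the firm operates at a loss; above £422 it earns a profit.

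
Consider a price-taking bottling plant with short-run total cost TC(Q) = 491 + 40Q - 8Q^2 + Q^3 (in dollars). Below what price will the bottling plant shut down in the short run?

$24 per unit

Short-run supply begins at min AVC. From VC = 40Q - 8Q^2 + Q^3, AVC = 40 - 8Q + Q^2.
dAVC/dQ = -8 + 2Q = 0 gives Q = 4. min AVC = 40 - 8·4 + 4^2 = 24.
The firm shuts down for any P below $24.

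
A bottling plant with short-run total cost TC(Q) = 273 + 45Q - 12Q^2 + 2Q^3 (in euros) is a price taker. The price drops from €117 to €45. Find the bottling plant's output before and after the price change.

MC = 45 - 24Q + 6Q^2; the shutdown threshold is min AVC = €27 (at Q = 3).
With P = €117 above the shutdown price, P = MC gives Q = 6.
At P = €45 ≥ min AVC, set P = MC: Q = 4. The firm stays open but cuts output.

Output falls from 6 to 4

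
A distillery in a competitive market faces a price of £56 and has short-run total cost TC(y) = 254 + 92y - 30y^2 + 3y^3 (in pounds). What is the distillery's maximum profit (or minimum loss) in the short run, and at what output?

AVC = 92 - 30y + 3y^2 has its minimum £17 at y = 5; price £56 clears that bar, so the firm operates.
MC = 92 - 60y + 9y^2. Setting P = MC and taking the root on the rising branch gives y* = 6.
TR = 56·6 = 336. TC = 254 + 120 = 374. Profit = 336 − 374 = -£38.
That loss of £38 beats the £254 the firm would lose by shutting down; producing recovers £216 of fixed cost.

Profit = -£38 at y = 6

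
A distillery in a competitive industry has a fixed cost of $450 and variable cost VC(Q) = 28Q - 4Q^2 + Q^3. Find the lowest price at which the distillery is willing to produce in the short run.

Short-run supply begins at min AVC. From VC = 28Q - 4Q^2 + Q^3, AVC = 28 - 4Q + Q^2.
At the minimum of AVC, MC = AVC. MC = 28 - 8Q + 3Q^2; setting MC = AVC gives 2Q^2 - 4Q = 0, so Q = 2. min AVC = 24.
The firm shuts down for any P below $24.

$24 per unit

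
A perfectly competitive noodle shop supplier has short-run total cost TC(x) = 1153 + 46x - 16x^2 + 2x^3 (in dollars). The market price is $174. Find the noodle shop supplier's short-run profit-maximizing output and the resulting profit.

AVC = 46 - 16x + 2x^2; min AVC = $14 at x = 4. Since P = $174 ≥ min AVC, the firm produces.
With MC = 46 - 32x + 6x^2, P = MC on the upward-sloping part at x* = 8.
TR = 174·8 = 1392. TC = 1153 + 368 = 1521. Profit = 1392 − 1521 = -$129.
Shutting down would mean losing the fixed cost of $1153, so operating at a loss of $129 is better by $1024.

Profit = -$129 at x = 8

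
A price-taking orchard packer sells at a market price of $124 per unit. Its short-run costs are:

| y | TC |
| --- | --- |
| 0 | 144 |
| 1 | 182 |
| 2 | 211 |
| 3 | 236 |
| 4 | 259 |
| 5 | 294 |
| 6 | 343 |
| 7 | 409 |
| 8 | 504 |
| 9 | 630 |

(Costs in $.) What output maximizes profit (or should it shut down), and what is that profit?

Compute π = P·y − TC at each output: y=0: -144; y=1: -58; y=2: 37; y=3: 136; y=4: 237; y=5: 326; y=6: 401; y=7: 459; y=8: 488; y=9: 486.
Profit is maximized at y = 8. AVC there is 360/8 = $45 ≤ P, so producing beats shutting down (which would give -$144).

y = 8; profit = $488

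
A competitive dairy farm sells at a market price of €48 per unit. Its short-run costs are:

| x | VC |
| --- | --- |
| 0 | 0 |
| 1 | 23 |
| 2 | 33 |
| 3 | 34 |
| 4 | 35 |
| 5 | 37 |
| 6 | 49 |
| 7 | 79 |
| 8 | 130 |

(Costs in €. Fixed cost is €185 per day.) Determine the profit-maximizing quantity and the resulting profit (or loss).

Tabulate TR − TC: x=0: -185; x=1: -160; x=2: -122; x=3: -75; x=4: -28; x=5: 18; x=6: 54; x=7: 72; x=8: 69.
Profit is maximized at x = 7. AVC there is 79/7 = €11.29 ≤ P, so producing beats shutting down (which would give -€185).

x = 7; profit = €72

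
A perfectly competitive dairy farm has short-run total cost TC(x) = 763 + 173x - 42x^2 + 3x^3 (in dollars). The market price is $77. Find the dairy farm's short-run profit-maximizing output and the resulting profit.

Profit = -$379 at x = 8

AVC = 173 - 42x + 3x^2; min AVC = $26 at x = 7. Since P = $77 ≥ min AVC, the firm produces.
MC = 173 - 84x + 9x^2. Setting P = MC and taking the root on the rising branch gives x* = 8.
TR = 77·8 = 616. TC = 763 + 232 = 995. Profit = 616 − 995 = -$379.
Shutting down would mean losing the fixed cost of $763, so operating at a loss of $379 is better by $384.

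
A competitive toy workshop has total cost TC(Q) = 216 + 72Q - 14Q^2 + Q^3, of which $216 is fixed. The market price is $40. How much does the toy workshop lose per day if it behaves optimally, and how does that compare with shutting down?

AVC = 72 - 14Q + Q^2; min AVC = $23 at Q = 7. Since P = $40 ≥ min AVC, the firm produces.
With MC = 72 - 28Q + 3Q^2, P = MC on the upward-sloping part at Q* = 8.
TR = 40·8 = 320. TC = 216 + 192 = 408. Profit = 320 − 408 = -$88.
That loss of $88 beats the $216 the firm would lose by shutting down; producing recovers $128 of fixed cost.

Profit = -$88 at Q = 8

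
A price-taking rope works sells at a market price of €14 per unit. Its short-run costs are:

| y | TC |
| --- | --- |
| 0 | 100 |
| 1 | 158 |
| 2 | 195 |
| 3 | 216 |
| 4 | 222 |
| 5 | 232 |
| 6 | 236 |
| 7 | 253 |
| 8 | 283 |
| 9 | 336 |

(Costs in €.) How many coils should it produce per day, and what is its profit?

Compute π = P·y − TC at each output: y=0: -100; y=1: -144; y=2: -167; y=3: -174; y=4: -166; y=5: -162; y=6: -152; y=7: -155; y=8: -171; y=9: -210.
Profit is highest at y = 0. Equivalently, the lowest AVC in the table is 153/7 ≈ €21.86 at y = 7, and P = €14 falls below it — price never covers variable cost, so the firm shuts down and loses only its fixed cost.

y = 0 (shut down); profit = -€100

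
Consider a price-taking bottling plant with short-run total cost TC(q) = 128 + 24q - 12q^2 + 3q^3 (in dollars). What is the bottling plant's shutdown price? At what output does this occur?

$12 per unit, at q = 2

Short-run supply begins at min AVC. From VC = 24q - 12q^2 + 3q^3, AVC = 24 - 12q + 3q^2.
At the minimum of AVC, MC = AVC. MC = 24 - 24q + 9q^2; setting MC = AVC gives 6q^2 - 12q = 0, so q = 2. min AVC = 12.
The firm shuts down for any P below $12.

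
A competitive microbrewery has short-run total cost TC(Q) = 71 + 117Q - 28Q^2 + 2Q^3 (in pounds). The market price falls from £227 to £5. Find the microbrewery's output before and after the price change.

AVC = 117 - 28Q + 2Q^2, minimized at Q = 7 where min AVC = £19. MC = 117 - 56Q + 6Q^2.
With P = £227 above the shutdown price, P = MC gives Q = 11.
At P = £5 < min AVC = £19, price no longer covers variable cost at any output, so the firm shuts down: Q = 0.

Output falls from 11 to 0 (the firm shuts down)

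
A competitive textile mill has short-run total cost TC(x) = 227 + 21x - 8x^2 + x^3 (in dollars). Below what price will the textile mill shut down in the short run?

The shutdown price is the minimum of AVC. VC = 21x - 8x^2 + x^3, so AVC = 21 - 8x + x^2.
dAVC/dx = -8 + 2x = 0 gives x = 4. min AVC = 21 - 8·4 + 4^2 = 5.
For P < $5 the firm produces nothing.

$5 per unit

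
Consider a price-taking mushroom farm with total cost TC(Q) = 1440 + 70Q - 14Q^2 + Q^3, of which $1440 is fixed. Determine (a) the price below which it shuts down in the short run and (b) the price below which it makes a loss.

AVC = 70 - 14Q + Q^2; minimized at Q = 7, giving min AVC = $21. That is the shutdown price.
ATC = 1440/Q + 70 - 14Q + Q^2. Setting dATC/dQ = −1440/Q^2 − 14 + 2Q = 0 gives Q = 12 (since 2·12^3 − 14·12^2 = 1440).
min ATC = 1440/12 + 70 − 14·12 + 12^2 = $166. That is the break-even price.
Between these two prices the firm operates at a loss; above $166 it earns a profit.

Shutdown price = $21; break-even price = $166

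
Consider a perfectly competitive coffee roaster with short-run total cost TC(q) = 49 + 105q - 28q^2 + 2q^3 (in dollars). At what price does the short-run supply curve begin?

The firm shuts down when price falls below the minimum of average variable cost. AVC = VC/q = 105 - 28q + 2q^2.
dAVC/dq = -28 + 4q = 0 gives q = 7. min AVC = 105 - 28·7 + 2·7^2 = 7.
So the shutdown price is $7.

$7 per unit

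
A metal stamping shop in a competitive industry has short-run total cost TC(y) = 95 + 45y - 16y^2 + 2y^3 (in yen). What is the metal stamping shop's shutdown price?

¥13 per unit

Short-run supply begins at min AVC. From VC = 45y - 16y^2 + 2y^3, AVC = 45 - 16y + 2y^2.
dAVC/dy = -16 + 4y = 0 gives y = 4. min AVC = 45 - 16·4 + 2·4^2 = 13.
So the shutdown price is ¥13.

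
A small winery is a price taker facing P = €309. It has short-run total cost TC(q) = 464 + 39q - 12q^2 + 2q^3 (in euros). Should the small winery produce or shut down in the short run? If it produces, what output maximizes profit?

Strip out fixed cost: VC = 39q - 12q^2 + 2q^3. Then AVC = 39 - 12q + 2q^2 and MC = 39 - 24q + 6q^2.
AVC hits its minimum where MC = AVC, at q = 3, giving min AVC = 39 - 12·3 + 2·3^2 = €21.
Because €309 ≥ €21, revenue can cover variable cost; the firm operates.
Set P = MC: 309 = 39 - 24q + 6q^2 → -270 - 24q + 6q^2 = 0. The roots are q = -5 and q = 9; the profit-maximizing output is on the rising part of MC, so q* = 9.
Check: AVC at q = 9 is €93 ≤ P, so revenue covers variable cost.
Profit = P·q − TC = 309·9 − 1301 = €1480.

Produce at q = 9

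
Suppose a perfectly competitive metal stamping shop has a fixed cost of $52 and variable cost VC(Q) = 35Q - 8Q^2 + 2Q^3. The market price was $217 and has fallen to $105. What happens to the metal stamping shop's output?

MC = 35 - 16Q + 6Q^2; the shutdown threshold is min AVC = $27 (at Q = 2).
With P = $217 above the shutdown price, P = MC gives Q = 7.
At P = $105 ≥ min AVC, set P = MC: Q = 5. The firm stays open but cuts output.

Output falls from 7 to 5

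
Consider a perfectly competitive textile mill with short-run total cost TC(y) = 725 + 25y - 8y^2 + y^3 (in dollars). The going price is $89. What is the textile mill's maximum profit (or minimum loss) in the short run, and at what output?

Profit = -$213 at y = 8

AVC = 25 - 8y + y^2; min AVC = $9 at y = 4. Since P = $89 ≥ min AVC, the firm produces.
With MC = 25 - 16y + 3y^2, P = MC on the upward-sloping part at y* = 8.
TR = 89·8 = 712. TC = 725 + 200 = 925. Profit = 712 − 925 = -$213.
Shutting down would mean losing the fixed cost of $725, so operating at a loss of $213 is better by $512.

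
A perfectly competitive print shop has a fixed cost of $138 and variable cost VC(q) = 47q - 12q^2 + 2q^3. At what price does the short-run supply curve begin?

$29 per unit

Short-run supply begins at min AVC. From VC = 47q - 12q^2 + 2q^3, AVC = 47 - 12q + 2q^2.
At the minimum of AVC, MC = AVC. MC = 47 - 24q + 6q^2; setting MC = AVC gives 4q^2 - 12q = 0, so q = 3. min AVC = 29.
So the shutdown price is $29.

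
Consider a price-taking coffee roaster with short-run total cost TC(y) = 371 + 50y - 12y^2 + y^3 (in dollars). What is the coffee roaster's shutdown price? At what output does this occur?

The firm shuts down when price falls below the minimum of average variable cost. AVC = VC/y = 50 - 12y + y^2.
At the minimum of AVC, MC = AVC. MC = 50 - 24y + 3y^2; setting MC = AVC gives 2y^2 - 12y = 0, so y = 6. min AVC = 14.
For P < $14 the firm produces nothing.

$14 per unit, at y = 6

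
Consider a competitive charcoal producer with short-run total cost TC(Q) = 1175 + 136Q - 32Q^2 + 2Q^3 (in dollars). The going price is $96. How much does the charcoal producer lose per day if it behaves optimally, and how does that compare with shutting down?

Profit = -$375 at Q = 10

AVC = 136 - 32Q + 2Q^2; min AVC = $8 at Q = 8. Since P = $96 ≥ min AVC, the firm produces.
With MC = 136 - 64Q + 6Q^2, P = MC on the upward-sloping part at Q* = 10.
TR = 96·10 = 960. TC = 1175 + 160 = 1335. Profit = 960 − 1335 = -$375.
Shutting down would mean losing the fixed cost of $1175, so operating at a loss of $375 is better by $800.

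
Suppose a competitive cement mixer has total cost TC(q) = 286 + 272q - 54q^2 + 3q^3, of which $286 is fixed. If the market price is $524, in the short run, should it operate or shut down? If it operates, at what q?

Produce at q = 14

From TC, MC = TC'(q) = 272 - 108q + 9q^2 and AVC = VC/q = 272 - 54q + 3q^2.
AVC is minimized where dAVC/dq = -54 + 6q = 0, at q = 9; min AVC = 272 - 54·9 + 3·9^2 = $29.
P = $524 exceeds min AVC = $29, so the firm stays open.
P = MC gives -252 - 108q + 9q^2 = 0, with roots -2 and 14. Take the larger (rising MC): q* = 14.
Check: AVC at q = 14 is $104 ≤ P, so revenue covers variable cost.
Profit = P·q − TC = 524·14 − 1742 = $5594.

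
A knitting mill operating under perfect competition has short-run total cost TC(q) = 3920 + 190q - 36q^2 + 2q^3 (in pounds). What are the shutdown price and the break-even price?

AVC = 190 - 36q + 2q^2; minimized at q = 9, giving min AVC = £28. That is the shutdown price.
ATC = 3920/q + 190 - 36q + 2q^2. Setting dATC/dq = −3920/q^2 − 36 + 4q = 0 gives q = 14 (since 4·14^3 − 36·14^2 = 3920).
min ATC = 3920/14 + 190 − 36·14 + 2·14^2 = £358. That is the break-even price.
For £28 ≤ P < £358 the firm produces at a loss; below £28 it shuts down.

Shutdown price = £28; break-even price = £358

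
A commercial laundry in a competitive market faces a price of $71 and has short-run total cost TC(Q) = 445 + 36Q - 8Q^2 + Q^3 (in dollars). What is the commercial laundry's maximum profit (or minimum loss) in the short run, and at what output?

AVC = 36 - 8Q + Q^2; min AVC = $20 at Q = 4. Since P = $71 ≥ min AVC, the firm produces.
With MC = 36 - 16Q + 3Q^2, P = MC on the upward-sloping part at Q* = 7.
TR = 71·7 = 497. TC = 445 + 203 = 648. Profit = 497 − 648 = -$151.
Shutting down would mean losing the fixed cost of $445, so operating at a loss of $151 is better by $294.

Profit = -$151 at Q = 7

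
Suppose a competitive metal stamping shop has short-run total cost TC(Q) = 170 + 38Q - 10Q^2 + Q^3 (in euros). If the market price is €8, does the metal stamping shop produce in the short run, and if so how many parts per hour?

Shut down

Variable cost is VC = 38Q - 10Q^2 + Q^3, so AVC = VC/Q = 38 - 10Q + Q^2 and MC = dTC/dQ = 38 - 20Q + 3Q^2.
AVC is minimized where dAVC/dQ = -10 + 2Q = 0, at Q = 5; min AVC = 38 - 10·5 + 5^2 = €13.
Since P = €8 < min AVC = €13, price fails to cover variable cost at any output.
Shutting down limits the loss to fixed cost, €170.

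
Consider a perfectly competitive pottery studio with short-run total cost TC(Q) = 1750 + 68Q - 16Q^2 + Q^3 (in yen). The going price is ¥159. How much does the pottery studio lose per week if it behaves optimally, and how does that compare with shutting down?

AVC = 68 - 16Q + Q^2; min AVC = ¥4 at Q = 8. Since P = ¥159 ≥ min AVC, the firm produces.
MC = 68 - 32Q + 3Q^2. Setting P = MC and taking the root on the rising branch gives Q* = 13.
TR = 159·13 = 2067. TC = 1750 + 377 = 2127. Profit = 2067 − 2127 = -¥60.
Shutting down would mean losing the fixed cost of ¥1750, so operating at a loss of ¥60 is better by ¥1690.

Profit = -¥60 at Q = 13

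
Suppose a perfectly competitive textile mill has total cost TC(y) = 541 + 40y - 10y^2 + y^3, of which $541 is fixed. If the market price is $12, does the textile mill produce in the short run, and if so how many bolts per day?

From TC, MC = TC'(y) = 40 - 20y + 3y^2 and AVC = VC/y = 40 - 10y + y^2.
AVC hits its minimum where MC = AVC, at y = 5, giving min AVC = 40 - 10·5 + 5^2 = $15.
Since P = $12 < min AVC = $15, price fails to cover variable cost at any output.
Shutting down limits the loss to fixed cost, $541.

Shut down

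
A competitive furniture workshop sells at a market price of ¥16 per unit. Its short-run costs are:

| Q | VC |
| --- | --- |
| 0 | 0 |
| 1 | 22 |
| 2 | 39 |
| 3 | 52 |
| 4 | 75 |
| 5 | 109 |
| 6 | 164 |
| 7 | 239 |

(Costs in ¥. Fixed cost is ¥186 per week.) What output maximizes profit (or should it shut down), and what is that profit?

Tabulate TR − TC: Q=0: -186; Q=1: -192; Q=2: -193; Q=3: -190; Q=4: -197; Q=5: -215; Q=6: -254; Q=7: -313.
Profit is highest at Q = 0. Equivalently, the lowest AVC in the table is 52/3 ≈ ¥17.33 at Q = 3, and P = ¥16 falls below it — price never covers variable cost, so the firm shuts down and loses only its fixed cost.

Q = 0 (shut down); profit = -¥186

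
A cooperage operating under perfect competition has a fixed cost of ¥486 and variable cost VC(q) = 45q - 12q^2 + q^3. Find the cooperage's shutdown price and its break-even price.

Shutdown price = ¥9; break-even price = ¥72

AVC = 45 - 12q + q^2; minimized at q = 6, giving min AVC = ¥9. That is the shutdown price.
ATC = 486/q + 45 - 12q + q^2. Setting dATC/dq = −486/q^2 − 12 + 2q = 0 gives q = 9 (since 2·9^3 − 12·9^2 = 486).
min ATC = 486/9 + 45 − 12·9 + 9^2 = ¥72. That is the break-even price.
For ¥9 ≤ P < ¥72 the firm produces at a loss; below ¥9 it shuts down.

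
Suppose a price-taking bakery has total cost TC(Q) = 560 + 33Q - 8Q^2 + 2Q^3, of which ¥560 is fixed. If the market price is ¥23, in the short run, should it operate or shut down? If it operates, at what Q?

Variable cost is VC = 33Q - 8Q^2 + 2Q^3, so AVC = VC/Q = 33 - 8Q + 2Q^2 and MC = dTC/dQ = 33 - 16Q + 6Q^2.
The AVC parabola has its vertex at Q = 8/4 = 2, where AVC = 33 - 8·2 + 2·2^2 = ¥25.
Since P = ¥23 < min AVC = ¥25, price fails to cover variable cost at any output.
The firm minimizes its loss by shutting down and losing only its fixed cost of ¥560.

Shut down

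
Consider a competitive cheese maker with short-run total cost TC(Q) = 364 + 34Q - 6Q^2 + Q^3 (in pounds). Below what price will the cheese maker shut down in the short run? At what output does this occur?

The shutdown price is the minimum of AVC. VC = 34Q - 6Q^2 + Q^3, so AVC = 34 - 6Q + Q^2.
At the minimum of AVC, MC = AVC. MC = 34 - 12Q + 3Q^2; setting MC = AVC gives 2Q^2 - 6Q = 0, so Q = 3. min AVC = 25.
For P < £25 the firm produces nothing.

£25 per unit, at Q = 3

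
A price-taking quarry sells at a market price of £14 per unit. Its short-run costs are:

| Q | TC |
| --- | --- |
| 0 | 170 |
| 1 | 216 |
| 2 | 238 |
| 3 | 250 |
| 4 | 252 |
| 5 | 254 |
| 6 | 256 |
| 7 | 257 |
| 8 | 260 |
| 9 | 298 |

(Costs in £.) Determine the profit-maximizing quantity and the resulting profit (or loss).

Tabulate TR − TC: Q=0: -170; Q=1: -202; Q=2: -210; Q=3: -208; Q=4: -196; Q=5: -184; Q=6: -172; Q=7: -159; Q=8: -148; Q=9: -172.
Profit is maximized at Q = 8. AVC there is 90/8 = £11.25 ≤ P, so producing beats shutting down (which would give -£170).

Q = 8; profit = -£148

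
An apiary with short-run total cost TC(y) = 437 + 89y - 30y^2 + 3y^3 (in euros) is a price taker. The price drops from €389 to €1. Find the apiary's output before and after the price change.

Output falls from 10 to 0 (the firm shuts down)

MC = 89 - 60y + 9y^2; the shutdown threshold is min AVC = €14 (at y = 5).
With P = €389 above the shutdown price, P = MC gives y = 10.
At P = €1 < min AVC = €14, price no longer covers variable cost at any output, so the firm shuts down: y = 0.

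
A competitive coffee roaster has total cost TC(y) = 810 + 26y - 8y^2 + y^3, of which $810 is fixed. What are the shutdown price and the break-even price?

AVC = 26 - 8y + y^2; minimized at y = 4, giving min AVC = $10. That is the shutdown price.
ATC = 810/y + 26 - 8y + y^2. Setting dATC/dy = −810/y^2 − 8 + 2y = 0 gives y = 9 (since 2·9^3 − 8·9^2 = 810).
min ATC = 810/9 + 26 − 8·9 + 9^2 = $125. That is the break-even price.
Between these two prices the firm operates at a loss; above $125 it earns a profit.

Shutdown price = $10; break-even price = $125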